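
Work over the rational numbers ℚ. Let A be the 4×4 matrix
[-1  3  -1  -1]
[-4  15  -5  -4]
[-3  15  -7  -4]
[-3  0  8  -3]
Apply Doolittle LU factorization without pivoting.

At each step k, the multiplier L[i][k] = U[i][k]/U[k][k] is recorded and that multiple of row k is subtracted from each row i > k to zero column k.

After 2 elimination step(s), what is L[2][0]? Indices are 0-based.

L[2][0] = 3

Step 1: pivot at (0,0) is -1.
  row1 ← row1 − (4)·row0  ⇒  L[1][0]=4, U row1=(0, 3, -1, 0)
  row2 ← row2 − (3)·row0  ⇒  L[2][0]=3, U row2=(0, 6, -4, -1)
  row3 ← row3 − (3)·row0  ⇒  L[3][0]=3, U row3=(0, -9, 11, 0)
Step 2: pivot at (1,1) is 3.
  row2 ← row2 − (2)·row1  ⇒  L[2][1]=2, U row2=(0, 0, -2, -1)
  row3 ← row3 − (-3)·row1  ⇒  L[3][1]=-3, U row3=(0, 0, 8, 0)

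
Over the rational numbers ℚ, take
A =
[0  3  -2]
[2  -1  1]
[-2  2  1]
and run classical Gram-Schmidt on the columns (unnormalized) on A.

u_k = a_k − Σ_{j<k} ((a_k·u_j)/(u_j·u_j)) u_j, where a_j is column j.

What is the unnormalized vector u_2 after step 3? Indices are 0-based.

Step 1: u_0 = a_0 = (0, 2, -2).
Step 2: u_1 = a_1 − (-3/4)·u_0 = (3, 1/2, 1/2).
Step 3: u_2 = a_2 − (0)·u_0 − (-10/19)·u_1 = (-8/19, 24/19, 24/19).

u_2 = (-8/19, 24/19, 24/19)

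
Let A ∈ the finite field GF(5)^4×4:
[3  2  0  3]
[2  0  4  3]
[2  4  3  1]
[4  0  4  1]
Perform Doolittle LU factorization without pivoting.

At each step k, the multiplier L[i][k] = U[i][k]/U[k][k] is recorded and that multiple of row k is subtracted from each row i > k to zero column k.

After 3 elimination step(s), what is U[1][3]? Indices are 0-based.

U[1][3] = 1

[col 0] pivot 3
  R1 -= 4*R0 → (0, 2, 4, 1)  (L[1][0] := 4)
  R2 -= 4*R0 → (0, 1, 3, 4)  (L[2][0] := 4)
  R3 -= 3*R0 → (0, 4, 4, 2)  (L[3][0] := 3)
[col 1] pivot 2
  R2 -= 3*R1 → (0, 0, 1, 1)  (L[2][1] := 3)
  R3 -= 2*R1 → (0, 0, 1, 0)  (L[3][1] := 2)
[col 2] pivot 1
  R3 -= 1*R2 → (0, 0, 0, 4)  (L[3][2] := 1)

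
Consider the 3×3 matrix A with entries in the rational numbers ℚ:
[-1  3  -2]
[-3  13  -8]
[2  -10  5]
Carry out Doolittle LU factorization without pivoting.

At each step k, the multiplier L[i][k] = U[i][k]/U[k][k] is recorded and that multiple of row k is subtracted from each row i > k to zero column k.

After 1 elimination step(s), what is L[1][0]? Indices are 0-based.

L[1][0] = 3

k=0: U[0][0]=-1
  eliminate (1,0): mult=3, new row 1: (0, 4, -2); set L[1][0]=3
  eliminate (2,0): mult=-2, new row 2: (0, -4, 1); set L[2][0]=-2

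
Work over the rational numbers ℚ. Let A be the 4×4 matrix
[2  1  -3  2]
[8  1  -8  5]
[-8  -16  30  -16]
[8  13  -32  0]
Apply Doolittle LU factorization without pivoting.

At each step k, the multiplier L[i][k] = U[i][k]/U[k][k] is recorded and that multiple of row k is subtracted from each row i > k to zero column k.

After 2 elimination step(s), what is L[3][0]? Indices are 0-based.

[col 0] pivot 2
  R1 -= 4*R0 → (0, -3, 4, -3)  (L[1][0] := 4)
  R2 -= -4*R0 → (0, -12, 18, -8)  (L[2][0] := -4)
  R3 -= 4*R0 → (0, 9, -20, -8)  (L[3][0] := 4)
[col 1] pivot -3
  R2 -= 4*R1 → (0, 0, 2, 4)  (L[2][1] := 4)
  R3 -= -3*R1 → (0, 0, -8, -17)  (L[3][1] := -3)

L[3][0] = 4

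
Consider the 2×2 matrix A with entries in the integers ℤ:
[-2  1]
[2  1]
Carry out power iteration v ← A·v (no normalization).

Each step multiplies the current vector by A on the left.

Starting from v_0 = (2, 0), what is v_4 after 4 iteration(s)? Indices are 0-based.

v_4 = (76, -36)

v_0 = (2, 0).
v_1 = A·v_0 = (-4, 4).
v_2 = A·v_1 = (12, -4).
v_3 = A·v_2 = (-28, 20).
v_4 = A·v_3 = (76, -36).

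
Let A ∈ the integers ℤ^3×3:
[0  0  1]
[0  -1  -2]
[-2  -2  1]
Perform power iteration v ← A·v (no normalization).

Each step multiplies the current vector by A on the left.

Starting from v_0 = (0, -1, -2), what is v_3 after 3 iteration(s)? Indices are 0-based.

v_3 = (-6, 17, 4)

v_0 = (0, -1, -2).
v_1 = A·v_0 = (-2, 5, 0).
v_2 = A·v_1 = (0, -5, -6).
v_3 = A·v_2 = (-6, 17, 4).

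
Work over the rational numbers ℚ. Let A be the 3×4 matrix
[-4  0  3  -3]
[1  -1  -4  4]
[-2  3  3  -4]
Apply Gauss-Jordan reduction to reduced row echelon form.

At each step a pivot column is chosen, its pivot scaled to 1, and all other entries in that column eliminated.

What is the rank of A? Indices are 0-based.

rank = 3

step 1: normalize row 0 (÷-4) = (1, 0, -3/4, 3/4)
  row 1: subtract 1×row0 = (0, -1, -13/4, 13/4)
  row 2: subtract -2×row0 = (0, 3, 3/2, -5/2)
step 2: normalize row 1 (÷-1) = (0, 1, 13/4, -13/4)
  row 2: subtract 3×row1 = (0, 0, -33/4, 29/4)
step 3: normalize row 2 (÷-33/4) = (0, 0, 1, -29/33)
  row 0: subtract -3/4×row2 = (1, 0, 0, 1/11)
  row 1: subtract 13/4×row2 = (0, 1, 0, -13/33)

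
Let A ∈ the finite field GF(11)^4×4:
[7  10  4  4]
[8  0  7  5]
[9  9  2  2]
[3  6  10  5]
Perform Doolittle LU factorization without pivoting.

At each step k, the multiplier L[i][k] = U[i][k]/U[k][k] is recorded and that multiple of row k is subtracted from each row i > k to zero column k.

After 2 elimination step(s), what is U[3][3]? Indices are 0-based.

U[3][3] = 5

k=0: U[0][0]=7
  eliminate (1,0): mult=9, new row 1: (0, 9, 4, 2); set L[1][0]=9
  eliminate (2,0): mult=6, new row 2: (0, 4, 0, 0); set L[2][0]=6
  eliminate (3,0): mult=2, new row 3: (0, 8, 2, 8); set L[3][0]=2
k=1: U[1][1]=9
  eliminate (2,1): mult=9, new row 2: (0, 0, 8, 4); set L[2][1]=9
  eliminate (3,1): mult=7, new row 3: (0, 0, 7, 5); set L[3][1]=7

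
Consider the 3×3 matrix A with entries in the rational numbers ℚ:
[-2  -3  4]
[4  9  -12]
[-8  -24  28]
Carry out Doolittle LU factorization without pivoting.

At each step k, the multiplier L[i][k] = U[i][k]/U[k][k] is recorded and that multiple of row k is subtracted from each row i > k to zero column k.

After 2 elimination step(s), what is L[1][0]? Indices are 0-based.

L[1][0] = -2

Step 1: pivot at (0,0) is -2.
  row1 ← row1 − (-2)·row0  ⇒  L[1][0]=-2, U row1=(0, 3, -4)
  row2 ← row2 − (4)·row0  ⇒  L[2][0]=4, U row2=(0, -12, 12)
Step 2: pivot at (1,1) is 3.
  row2 ← row2 − (-4)·row1  ⇒  L[2][1]=-4, U row2=(0, 0, -4)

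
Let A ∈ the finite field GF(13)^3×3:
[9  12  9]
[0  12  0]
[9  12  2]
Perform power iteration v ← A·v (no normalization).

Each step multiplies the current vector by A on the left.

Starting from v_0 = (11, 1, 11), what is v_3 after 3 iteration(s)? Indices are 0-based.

v_3 = (1, 12, 8)

v_0 = (11, 1, 11).
v_1 = A·v_0 = (2, 12, 3).
v_2 = A·v_1 = (7, 1, 12).
v_3 = A·v_2 = (1, 12, 8).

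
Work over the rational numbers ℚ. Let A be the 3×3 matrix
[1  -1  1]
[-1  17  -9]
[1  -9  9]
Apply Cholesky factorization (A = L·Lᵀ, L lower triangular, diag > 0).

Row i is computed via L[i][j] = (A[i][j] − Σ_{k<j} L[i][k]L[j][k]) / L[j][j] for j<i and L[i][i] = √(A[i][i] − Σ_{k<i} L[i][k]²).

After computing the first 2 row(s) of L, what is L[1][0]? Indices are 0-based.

L[1][0] = -1

Step 1: L[0][0] = √(1) = 1.
  L[1][0] = (-1) / L[0][0] = -1.
Step 2: L[1][1] = √(16) = 4.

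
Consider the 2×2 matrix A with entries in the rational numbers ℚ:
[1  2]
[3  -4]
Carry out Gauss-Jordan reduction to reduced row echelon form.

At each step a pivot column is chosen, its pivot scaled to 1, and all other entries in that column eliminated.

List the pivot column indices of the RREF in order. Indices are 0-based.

pivot columns: 0, 1

[1] R0 /= 1  ⇒  (1, 2)
     R1 -= 3·R0  ⇒  (0, -10)
[2] R1 /= -10  ⇒  (0, 1)
     R0 -= 2·R1  ⇒  (1, 0)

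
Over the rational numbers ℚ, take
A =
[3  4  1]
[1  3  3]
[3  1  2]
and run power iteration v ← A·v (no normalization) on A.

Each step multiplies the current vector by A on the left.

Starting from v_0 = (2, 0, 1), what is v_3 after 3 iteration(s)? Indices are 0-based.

v_3 = (373, 313, 277)

v_0 = (2, 0, 1).
v_1 = A·v_0 = (7, 5, 8).
v_2 = A·v_1 = (49, 46, 42).
v_3 = A·v_2 = (373, 313, 277).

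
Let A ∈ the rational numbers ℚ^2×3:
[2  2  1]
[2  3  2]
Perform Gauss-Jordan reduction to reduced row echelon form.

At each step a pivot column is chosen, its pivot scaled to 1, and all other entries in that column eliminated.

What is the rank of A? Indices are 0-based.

rank = 2

pivot(0,0)=2: scale R0 → (1, 1, 1/2)
  clear (1,0): R1 −= (2)R0 → (0, 1, 1)
pivot(1,1)=1: scale R1 → (0, 1, 1)
  clear (0,1): R0 −= (1)R1 → (1, 0, -1/2)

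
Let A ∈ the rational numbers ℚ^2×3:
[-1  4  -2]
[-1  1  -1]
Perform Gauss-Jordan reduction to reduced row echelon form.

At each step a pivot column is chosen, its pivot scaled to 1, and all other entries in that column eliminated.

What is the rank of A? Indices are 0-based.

rank = 2

pivot(0,0)=-1: scale R0 → (1, -4, 2)
  clear (1,0): R1 −= (-1)R0 → (0, -3, 1)
pivot(1,1)=-3: scale R1 → (0, 1, -1/3)
  clear (0,1): R0 −= (-4)R1 → (1, 0, 2/3)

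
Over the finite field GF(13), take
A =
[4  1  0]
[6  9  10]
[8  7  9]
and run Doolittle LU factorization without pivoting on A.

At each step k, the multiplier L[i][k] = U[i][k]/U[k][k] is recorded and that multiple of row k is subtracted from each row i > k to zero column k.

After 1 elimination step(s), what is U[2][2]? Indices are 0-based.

U[2][2] = 9

[col 0] pivot 4
  R1 -= 8*R0 → (0, 1, 10)  (L[1][0] := 8)
  R2 -= 2*R0 → (0, 5, 9)  (L[2][0] := 2)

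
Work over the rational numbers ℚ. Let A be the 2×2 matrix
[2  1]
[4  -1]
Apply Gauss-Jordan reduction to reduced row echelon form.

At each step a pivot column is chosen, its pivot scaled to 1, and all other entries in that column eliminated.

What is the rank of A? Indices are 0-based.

pivot(0,0)=2: scale R0 → (1, 1/2)
  clear (1,0): R1 −= (4)R0 → (0, -3)
pivot(1,1)=-3: scale R1 → (0, 1)
  clear (0,1): R0 −= (1/2)R1 → (1, 0)

rank = 2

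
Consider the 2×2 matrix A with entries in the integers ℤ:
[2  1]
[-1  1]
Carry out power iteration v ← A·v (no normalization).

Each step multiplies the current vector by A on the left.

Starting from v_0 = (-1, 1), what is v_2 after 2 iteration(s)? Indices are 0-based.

v_2 = (0, 3)

v_0 = (-1, 1).
v_1 = A·v_0 = (-1, 2).
v_2 = A·v_1 = (0, 3).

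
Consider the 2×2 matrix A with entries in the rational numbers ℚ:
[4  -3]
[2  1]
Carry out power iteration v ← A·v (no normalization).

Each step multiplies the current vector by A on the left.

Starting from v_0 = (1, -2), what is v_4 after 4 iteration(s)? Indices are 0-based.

v_4 = (100, 300)

v_0 = (1, -2).
v_1 = A·v_0 = (10, 0).
v_2 = A·v_1 = (40, 20).
v_3 = A·v_2 = (100, 100).
v_4 = A·v_3 = (100, 300).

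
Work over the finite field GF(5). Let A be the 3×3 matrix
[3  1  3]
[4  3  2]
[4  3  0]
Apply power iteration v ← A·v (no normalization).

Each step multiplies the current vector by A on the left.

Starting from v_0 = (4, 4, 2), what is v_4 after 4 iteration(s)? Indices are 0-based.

v_0 = (4, 4, 2).
v_1 = A·v_0 = (2, 2, 3).
v_2 = A·v_1 = (2, 0, 4).
v_3 = A·v_2 = (3, 1, 3).
v_4 = A·v_3 = (4, 1, 0).

v_4 = (4, 1, 0)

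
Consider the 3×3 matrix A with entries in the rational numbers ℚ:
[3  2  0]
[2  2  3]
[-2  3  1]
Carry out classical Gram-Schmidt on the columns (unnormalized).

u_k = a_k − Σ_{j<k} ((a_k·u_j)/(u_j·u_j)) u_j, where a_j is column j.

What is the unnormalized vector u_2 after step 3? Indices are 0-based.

Step 1: u_0 = a_0 = (3, 2, -2).
Step 2: u_1 = a_1 − (4/17)·u_0 = (22/17, 26/17, 59/17).
Step 3: u_2 = a_2 − (4/17)·u_0 − (137/273)·u_1 = (-370/273, 37/21, -74/273).

u_2 = (-370/273, 37/21, -74/273)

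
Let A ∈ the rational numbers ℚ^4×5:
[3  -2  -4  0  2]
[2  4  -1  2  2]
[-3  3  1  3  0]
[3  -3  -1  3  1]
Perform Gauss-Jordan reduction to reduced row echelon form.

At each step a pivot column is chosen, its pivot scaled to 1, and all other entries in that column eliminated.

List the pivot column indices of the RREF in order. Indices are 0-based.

[1] R0 /= 3  ⇒  (1, -2/3, -4/3, 0, 2/3)
     R1 -= 2·R0  ⇒  (0, 16/3, 5/3, 2, 2/3)
     R2 -= -3·R0  ⇒  (0, 1, -3, 3, 2)
     R3 -= 3·R0  ⇒  (0, -1, 3, 3, -1)
[2] R1 /= 16/3  ⇒  (0, 1, 5/16, 3/8, 1/8)
     R0 -= -2/3·R1  ⇒  (1, 0, -9/8, 1/4, 3/4)
     R2 -= 1·R1  ⇒  (0, 0, -53/16, 21/8, 15/8)
     R3 -= -1·R1  ⇒  (0, 0, 53/16, 27/8, -7/8)
[3] R2 /= -53/16  ⇒  (0, 0, 1, -42/53, -30/53)
     R0 -= -9/8·R2  ⇒  (1, 0, 0, -34/53, 6/53)
     R1 -= 5/16·R2  ⇒  (0, 1, 0, 33/53, 16/53)
     R3 -= 53/16·R2  ⇒  (0, 0, 0, 6, 1)
[4] R3 /= 6  ⇒  (0, 0, 0, 1, 1/6)
     R0 -= -34/53·R3  ⇒  (1, 0, 0, 0, 35/159)
     R1 -= 33/53·R3  ⇒  (0, 1, 0, 0, 21/106)
     R2 -= -42/53·R3  ⇒  (0, 0, 1, 0, -23/53)

pivot columns: 0, 1, 2, 3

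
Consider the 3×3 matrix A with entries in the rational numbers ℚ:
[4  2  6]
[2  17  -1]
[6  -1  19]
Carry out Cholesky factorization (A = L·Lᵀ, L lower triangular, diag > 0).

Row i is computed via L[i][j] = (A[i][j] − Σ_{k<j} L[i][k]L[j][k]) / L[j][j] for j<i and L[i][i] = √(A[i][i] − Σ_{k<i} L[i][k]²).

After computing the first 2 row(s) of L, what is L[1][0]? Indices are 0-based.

Step 1: L[0][0] = √(4) = 2.
  L[1][0] = (2) / L[0][0] = 1.
Step 2: L[1][1] = √(16) = 4.

L[1][0] = 1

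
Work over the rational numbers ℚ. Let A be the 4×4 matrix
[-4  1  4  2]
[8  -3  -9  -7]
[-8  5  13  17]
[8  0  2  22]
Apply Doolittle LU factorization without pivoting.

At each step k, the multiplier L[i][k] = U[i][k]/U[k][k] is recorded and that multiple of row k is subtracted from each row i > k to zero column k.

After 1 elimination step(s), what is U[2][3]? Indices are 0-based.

k=0: U[0][0]=-4
  eliminate (1,0): mult=-2, new row 1: (0, -1, -1, -3); set L[1][0]=-2
  eliminate (2,0): mult=2, new row 2: (0, 3, 5, 13); set L[2][0]=2
  eliminate (3,0): mult=-2, new row 3: (0, 2, 10, 26); set L[3][0]=-2

U[2][3] = 13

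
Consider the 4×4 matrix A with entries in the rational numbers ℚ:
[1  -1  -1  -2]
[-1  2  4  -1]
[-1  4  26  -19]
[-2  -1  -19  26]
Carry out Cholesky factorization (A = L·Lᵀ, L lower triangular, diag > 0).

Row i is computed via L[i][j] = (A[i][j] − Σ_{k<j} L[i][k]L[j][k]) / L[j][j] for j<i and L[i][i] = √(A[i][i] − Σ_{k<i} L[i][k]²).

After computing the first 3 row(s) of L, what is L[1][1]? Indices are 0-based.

L[1][1] = 1

Step 1: L[0][0] = √(1) = 1.
  L[1][0] = (-1) / L[0][0] = -1.
Step 2: L[1][1] = √(1) = 1.
  L[2][0] = (-1) / L[0][0] = -1.
  L[2][1] = (3) / L[1][1] = 3.
Step 3: L[2][2] = √(16) = 4.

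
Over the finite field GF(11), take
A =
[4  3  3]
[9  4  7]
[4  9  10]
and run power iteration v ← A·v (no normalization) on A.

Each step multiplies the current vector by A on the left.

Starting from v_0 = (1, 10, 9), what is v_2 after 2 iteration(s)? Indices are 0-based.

v_2 = (10, 8, 1)

v_0 = (1, 10, 9).
v_1 = A·v_0 = (6, 2, 8).
v_2 = A·v_1 = (10, 8, 1).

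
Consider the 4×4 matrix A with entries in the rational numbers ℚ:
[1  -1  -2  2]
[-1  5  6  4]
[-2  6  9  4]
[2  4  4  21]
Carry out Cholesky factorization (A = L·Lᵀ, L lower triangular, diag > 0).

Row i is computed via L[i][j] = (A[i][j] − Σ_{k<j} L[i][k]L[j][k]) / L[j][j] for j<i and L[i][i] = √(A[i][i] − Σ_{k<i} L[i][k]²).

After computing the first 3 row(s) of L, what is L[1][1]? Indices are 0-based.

L[1][1] = 2

Step 1: L[0][0] = √(1) = 1.
  L[1][0] = (-1) / L[0][0] = -1.
Step 2: L[1][1] = √(4) = 2.
  L[2][0] = (-2) / L[0][0] = -2.
  L[2][1] = (4) / L[1][1] = 2.
Step 3: L[2][2] = √(1) = 1.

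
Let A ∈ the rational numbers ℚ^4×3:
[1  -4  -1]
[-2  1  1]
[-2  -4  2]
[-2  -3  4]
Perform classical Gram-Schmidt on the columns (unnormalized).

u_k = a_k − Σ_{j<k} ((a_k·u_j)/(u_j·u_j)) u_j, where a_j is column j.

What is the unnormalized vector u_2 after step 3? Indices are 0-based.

u_2 = (-136/241, -463/482, -178/241, 683/482)

Step 1: u_0 = a_0 = (1, -2, -2, -2).
Step 2: u_1 = a_1 − (8/13)·u_0 = (-60/13, 29/13, -36/13, -23/13).
Step 3: u_2 = a_2 − (-15/13)·u_0 − (-75/482)·u_1 = (-136/241, -463/482, -178/241, 683/482).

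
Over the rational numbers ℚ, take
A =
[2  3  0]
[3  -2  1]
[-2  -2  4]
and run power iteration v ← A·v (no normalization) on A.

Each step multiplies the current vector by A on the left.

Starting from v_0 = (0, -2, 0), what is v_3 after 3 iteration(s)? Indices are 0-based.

v_0 = (0, -2, 0).
v_1 = A·v_0 = (-6, 4, 4).
v_2 = A·v_1 = (0, -22, 20).
v_3 = A·v_2 = (-66, 64, 124).

v_3 = (-66, 64, 124)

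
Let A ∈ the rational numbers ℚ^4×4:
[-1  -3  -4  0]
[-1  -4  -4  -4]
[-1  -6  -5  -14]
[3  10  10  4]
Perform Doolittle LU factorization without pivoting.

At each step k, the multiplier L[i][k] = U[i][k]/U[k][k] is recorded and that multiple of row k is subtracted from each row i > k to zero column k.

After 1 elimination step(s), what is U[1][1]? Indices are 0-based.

[col 0] pivot -1
  R1 -= 1*R0 → (0, -1, 0, -4)  (L[1][0] := 1)
  R2 -= 1*R0 → (0, -3, -1, -14)  (L[2][0] := 1)
  R3 -= -3*R0 → (0, 1, -2, 4)  (L[3][0] := -3)

U[1][1] = -1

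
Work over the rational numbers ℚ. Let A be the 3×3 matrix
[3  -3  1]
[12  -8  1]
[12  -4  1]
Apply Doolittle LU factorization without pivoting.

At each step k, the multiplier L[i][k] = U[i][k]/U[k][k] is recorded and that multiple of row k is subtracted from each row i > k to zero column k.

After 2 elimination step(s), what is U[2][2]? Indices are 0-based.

Step 1: pivot at (0,0) is 3.
  row1 ← row1 − (4)·row0  ⇒  L[1][0]=4, U row1=(0, 4, -3)
  row2 ← row2 − (4)·row0  ⇒  L[2][0]=4, U row2=(0, 8, -3)
Step 2: pivot at (1,1) is 4.
  row2 ← row2 − (2)·row1  ⇒  L[2][1]=2, U row2=(0, 0, 3)

U[2][2] = 3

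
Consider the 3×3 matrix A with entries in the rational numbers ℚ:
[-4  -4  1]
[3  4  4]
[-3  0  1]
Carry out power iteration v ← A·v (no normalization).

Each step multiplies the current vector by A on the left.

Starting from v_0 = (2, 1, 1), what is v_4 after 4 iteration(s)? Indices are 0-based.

v_0 = (2, 1, 1).
v_1 = A·v_0 = (-11, 14, -5).
v_2 = A·v_1 = (-17, 3, 28).
v_3 = A·v_2 = (84, 73, 79).
v_4 = A·v_3 = (-549, 860, -173).

v_4 = (-549, 860, -173)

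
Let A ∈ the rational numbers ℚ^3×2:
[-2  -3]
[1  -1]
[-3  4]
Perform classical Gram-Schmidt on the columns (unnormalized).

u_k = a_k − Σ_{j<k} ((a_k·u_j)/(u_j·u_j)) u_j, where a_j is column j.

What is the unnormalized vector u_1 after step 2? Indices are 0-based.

u_1 = (-4, -1/2, 5/2)

Step 1: u_0 = a_0 = (-2, 1, -3).
Step 2: u_1 = a_1 − (-1/2)·u_0 = (-4, -1/2, 5/2).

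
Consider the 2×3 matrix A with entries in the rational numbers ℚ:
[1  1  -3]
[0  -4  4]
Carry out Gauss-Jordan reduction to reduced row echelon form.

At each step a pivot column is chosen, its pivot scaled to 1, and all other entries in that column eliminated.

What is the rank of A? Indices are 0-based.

pivot(0,0)=1: scale R0 → (1, 1, -3)
pivot(1,1)=-4: scale R1 → (0, 1, -1)
  clear (0,1): R0 −= (1)R1 → (1, 0, -2)

rank = 2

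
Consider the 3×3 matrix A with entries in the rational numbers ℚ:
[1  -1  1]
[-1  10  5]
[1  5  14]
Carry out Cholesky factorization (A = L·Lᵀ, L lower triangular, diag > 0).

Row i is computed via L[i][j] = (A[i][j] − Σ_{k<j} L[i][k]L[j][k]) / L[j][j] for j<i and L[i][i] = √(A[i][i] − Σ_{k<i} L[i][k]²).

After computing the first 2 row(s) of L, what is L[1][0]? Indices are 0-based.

L[1][0] = -1

Step 1: L[0][0] = √(1) = 1.
  L[1][0] = (-1) / L[0][0] = -1.
Step 2: L[1][1] = √(9) = 3.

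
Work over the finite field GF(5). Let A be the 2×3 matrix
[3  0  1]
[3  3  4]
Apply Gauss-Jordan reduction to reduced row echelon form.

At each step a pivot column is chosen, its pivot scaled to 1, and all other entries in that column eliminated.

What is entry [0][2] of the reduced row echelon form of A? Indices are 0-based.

M[0][2] = 2

[1] R0 /= 3  ⇒  (1, 0, 2)
     R1 -= 3·R0  ⇒  (0, 3, 3)
[2] R1 /= 3  ⇒  (0, 1, 1)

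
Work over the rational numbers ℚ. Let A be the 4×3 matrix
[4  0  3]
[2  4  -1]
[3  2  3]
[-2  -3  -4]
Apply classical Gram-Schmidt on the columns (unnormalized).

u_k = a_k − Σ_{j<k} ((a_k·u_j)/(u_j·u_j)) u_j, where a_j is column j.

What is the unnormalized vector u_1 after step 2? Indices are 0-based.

Step 1: u_0 = a_0 = (4, 2, 3, -2).
Step 2: u_1 = a_1 − (20/33)·u_0 = (-80/33, 92/33, 2/11, -59/33).

u_1 = (-80/33, 92/33, 2/11, -59/33)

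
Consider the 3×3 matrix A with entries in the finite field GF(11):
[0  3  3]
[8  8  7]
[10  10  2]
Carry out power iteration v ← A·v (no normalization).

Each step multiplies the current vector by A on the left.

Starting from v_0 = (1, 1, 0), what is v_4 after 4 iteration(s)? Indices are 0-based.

v_0 = (1, 1, 0).
v_1 = A·v_0 = (3, 5, 9).
v_2 = A·v_1 = (9, 6, 10).
v_3 = A·v_2 = (4, 3, 5).
v_4 = A·v_3 = (2, 3, 3).

v_4 = (2, 3, 3)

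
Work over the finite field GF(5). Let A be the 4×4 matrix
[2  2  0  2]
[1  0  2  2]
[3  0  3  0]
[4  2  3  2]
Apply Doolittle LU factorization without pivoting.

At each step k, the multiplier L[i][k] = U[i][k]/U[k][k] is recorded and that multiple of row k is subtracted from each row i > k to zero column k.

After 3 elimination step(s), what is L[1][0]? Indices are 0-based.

[col 0] pivot 2
  R1 -= 3*R0 → (0, 4, 2, 1)  (L[1][0] := 3)
  R2 -= 4*R0 → (0, 2, 3, 2)  (L[2][0] := 4)
  R3 -= 2*R0 → (0, 3, 3, 3)  (L[3][0] := 2)
[col 1] pivot 4
  R2 -= 3*R1 → (0, 0, 2, 4)  (L[2][1] := 3)
  R3 -= 2*R1 → (0, 0, 4, 1)  (L[3][1] := 2)
[col 2] pivot 2
  R3 -= 2*R2 → (0, 0, 0, 3)  (L[3][2] := 2)

L[1][0] = 3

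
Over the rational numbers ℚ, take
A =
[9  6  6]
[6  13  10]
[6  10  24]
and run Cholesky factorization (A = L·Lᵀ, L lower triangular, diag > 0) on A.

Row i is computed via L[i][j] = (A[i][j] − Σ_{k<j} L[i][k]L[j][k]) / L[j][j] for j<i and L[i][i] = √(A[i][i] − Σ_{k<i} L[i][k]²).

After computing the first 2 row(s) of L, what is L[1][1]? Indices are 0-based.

Step 1: L[0][0] = √(9) = 3.
  L[1][0] = (6) / L[0][0] = 2.
Step 2: L[1][1] = √(9) = 3.

L[1][1] = 3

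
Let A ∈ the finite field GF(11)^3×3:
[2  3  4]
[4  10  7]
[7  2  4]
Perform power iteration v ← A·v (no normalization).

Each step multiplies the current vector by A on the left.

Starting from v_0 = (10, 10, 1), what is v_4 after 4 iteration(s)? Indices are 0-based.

v_0 = (10, 10, 1).
v_1 = A·v_0 = (10, 4, 6).
v_2 = A·v_1 = (1, 1, 3).
v_3 = A·v_2 = (6, 2, 10).
v_4 = A·v_3 = (3, 4, 9).

v_4 = (3, 4, 9)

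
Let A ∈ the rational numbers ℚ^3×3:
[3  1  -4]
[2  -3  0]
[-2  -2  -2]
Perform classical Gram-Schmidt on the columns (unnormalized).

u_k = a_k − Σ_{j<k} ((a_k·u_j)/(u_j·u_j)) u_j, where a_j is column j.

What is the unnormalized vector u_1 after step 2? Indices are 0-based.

u_1 = (14/17, -53/17, -32/17)

Step 1: u_0 = a_0 = (3, 2, -2).
Step 2: u_1 = a_1 − (1/17)·u_0 = (14/17, -53/17, -32/17).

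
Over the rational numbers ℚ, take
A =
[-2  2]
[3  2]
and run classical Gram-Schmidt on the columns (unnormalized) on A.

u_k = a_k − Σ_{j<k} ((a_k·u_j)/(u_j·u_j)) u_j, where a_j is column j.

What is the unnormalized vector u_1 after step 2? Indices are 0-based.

Step 1: u_0 = a_0 = (-2, 3).
Step 2: u_1 = a_1 − (2/13)·u_0 = (30/13, 20/13).

u_1 = (30/13, 20/13)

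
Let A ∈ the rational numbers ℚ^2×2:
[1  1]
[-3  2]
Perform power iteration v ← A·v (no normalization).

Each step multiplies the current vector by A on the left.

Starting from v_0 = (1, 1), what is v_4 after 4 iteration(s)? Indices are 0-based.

v_4 = (-26, -17)

v_0 = (1, 1).
v_1 = A·v_0 = (2, -1).
v_2 = A·v_1 = (1, -8).
v_3 = A·v_2 = (-7, -19).
v_4 = A·v_3 = (-26, -17).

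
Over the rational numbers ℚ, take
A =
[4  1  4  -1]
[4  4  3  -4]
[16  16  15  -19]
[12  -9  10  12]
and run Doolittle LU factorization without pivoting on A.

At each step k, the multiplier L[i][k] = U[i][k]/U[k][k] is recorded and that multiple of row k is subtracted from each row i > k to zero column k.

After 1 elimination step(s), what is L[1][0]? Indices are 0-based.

k=0: U[0][0]=4
  eliminate (1,0): mult=1, new row 1: (0, 3, -1, -3); set L[1][0]=1
  eliminate (2,0): mult=4, new row 2: (0, 12, -1, -15); set L[2][0]=4
  eliminate (3,0): mult=3, new row 3: (0, -12, -2, 15); set L[3][0]=3

L[1][0] = 1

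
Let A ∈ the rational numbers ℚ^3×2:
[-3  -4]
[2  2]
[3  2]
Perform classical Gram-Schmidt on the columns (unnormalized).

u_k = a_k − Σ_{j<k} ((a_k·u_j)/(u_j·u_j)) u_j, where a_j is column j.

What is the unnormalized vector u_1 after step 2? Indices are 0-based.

Step 1: u_0 = a_0 = (-3, 2, 3).
Step 2: u_1 = a_1 − (1)·u_0 = (-1, 0, -1).

u_1 = (-1, 0, -1)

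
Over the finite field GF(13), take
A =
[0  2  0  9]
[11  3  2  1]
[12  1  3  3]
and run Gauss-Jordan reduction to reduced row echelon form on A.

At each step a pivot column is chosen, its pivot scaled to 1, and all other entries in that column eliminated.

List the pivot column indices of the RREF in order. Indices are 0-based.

pivot columns: 0, 1, 2

step 1: exchange rows 0,1
step 1: normalize row 0 (÷11) = (1, 5, 12, 6)
  row 2: subtract 12×row0 = (0, 6, 2, 9)
step 2: normalize row 1 (÷2) = (0, 1, 0, 11)
  row 0: subtract 5×row1 = (1, 0, 12, 3)
  row 2: subtract 6×row1 = (0, 0, 2, 8)
step 3: normalize row 2 (÷2) = (0, 0, 1, 4)
  row 0: subtract 12×row2 = (1, 0, 0, 7)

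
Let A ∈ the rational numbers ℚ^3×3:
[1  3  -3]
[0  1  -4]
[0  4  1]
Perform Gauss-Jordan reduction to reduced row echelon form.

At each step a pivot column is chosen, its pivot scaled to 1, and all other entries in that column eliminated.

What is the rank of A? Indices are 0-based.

pivot(0,0)=1: scale R0 → (1, 3, -3)
pivot(1,1)=1: scale R1 → (0, 1, -4)
  clear (0,1): R0 −= (3)R1 → (1, 0, 9)
  clear (2,1): R2 −= (4)R1 → (0, 0, 17)
pivot(2,2)=17: scale R2 → (0, 0, 1)
  clear (0,2): R0 −= (9)R2 → (1, 0, 0)
  clear (1,2): R1 −= (-4)R2 → (0, 1, 0)

rank = 3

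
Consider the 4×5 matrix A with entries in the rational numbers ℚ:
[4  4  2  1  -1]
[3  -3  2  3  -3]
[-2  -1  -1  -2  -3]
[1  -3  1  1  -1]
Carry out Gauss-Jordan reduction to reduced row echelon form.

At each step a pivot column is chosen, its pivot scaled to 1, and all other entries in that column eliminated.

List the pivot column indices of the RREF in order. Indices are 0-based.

pivot columns: 0, 1, 2, 3

step 1: normalize row 0 (÷4) = (1, 1, 1/2, 1/4, -1/4)
  row 1: subtract 3×row0 = (0, -6, 1/2, 9/4, -9/4)
  row 2: subtract -2×row0 = (0, 1, 0, -3/2, -7/2)
  row 3: subtract 1×row0 = (0, -4, 1/2, 3/4, -3/4)
step 2: normalize row 1 (÷-6) = (0, 1, -1/12, -3/8, 3/8)
  row 0: subtract 1×row1 = (1, 0, 7/12, 5/8, -5/8)
  row 2: subtract 1×row1 = (0, 0, 1/12, -9/8, -31/8)
  row 3: subtract -4×row1 = (0, 0, 1/6, -3/4, 3/4)
step 3: normalize row 2 (÷1/12) = (0, 0, 1, -27/2, -93/2)
  row 0: subtract 7/12×row2 = (1, 0, 0, 17/2, 53/2)
  row 1: subtract -1/12×row2 = (0, 1, 0, -3/2, -7/2)
  row 3: subtract 1/6×row2 = (0, 0, 0, 3/2, 17/2)
step 4: normalize row 3 (÷3/2) = (0, 0, 0, 1, 17/3)
  row 0: subtract 17/2×row3 = (1, 0, 0, 0, -65/3)
  row 1: subtract -3/2×row3 = (0, 1, 0, 0, 5)
  row 2: subtract -27/2×row3 = (0, 0, 1, 0, 30)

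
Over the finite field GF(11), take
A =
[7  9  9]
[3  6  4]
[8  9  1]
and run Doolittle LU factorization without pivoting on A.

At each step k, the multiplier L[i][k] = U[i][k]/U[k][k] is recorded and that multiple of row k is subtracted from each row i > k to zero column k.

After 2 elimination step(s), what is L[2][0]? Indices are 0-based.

k=0: U[0][0]=7
  eliminate (1,0): mult=2, new row 1: (0, 10, 8); set L[1][0]=2
  eliminate (2,0): mult=9, new row 2: (0, 5, 8); set L[2][0]=9
k=1: U[1][1]=10
  eliminate (2,1): mult=6, new row 2: (0, 0, 4); set L[2][1]=6

L[2][0] = 9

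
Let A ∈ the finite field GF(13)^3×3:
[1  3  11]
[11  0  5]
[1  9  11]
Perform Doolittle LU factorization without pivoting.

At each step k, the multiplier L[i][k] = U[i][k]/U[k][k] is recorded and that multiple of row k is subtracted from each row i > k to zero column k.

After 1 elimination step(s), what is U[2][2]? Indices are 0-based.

U[2][2] = 0

[col 0] pivot 1
  R1 -= 11*R0 → (0, 6, 1)  (L[1][0] := 11)
  R2 -= 1*R0 → (0, 6, 0)  (L[2][0] := 1)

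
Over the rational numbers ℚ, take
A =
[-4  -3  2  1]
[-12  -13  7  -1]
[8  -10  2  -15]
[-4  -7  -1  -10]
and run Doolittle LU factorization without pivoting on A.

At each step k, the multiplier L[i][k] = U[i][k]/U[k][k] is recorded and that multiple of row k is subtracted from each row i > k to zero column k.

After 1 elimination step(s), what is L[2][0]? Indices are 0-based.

k=0: U[0][0]=-4
  eliminate (1,0): mult=3, new row 1: (0, -4, 1, -4); set L[1][0]=3
  eliminate (2,0): mult=-2, new row 2: (0, -16, 6, -13); set L[2][0]=-2
  eliminate (3,0): mult=1, new row 3: (0, -4, -3, -11); set L[3][0]=1

L[2][0] = -2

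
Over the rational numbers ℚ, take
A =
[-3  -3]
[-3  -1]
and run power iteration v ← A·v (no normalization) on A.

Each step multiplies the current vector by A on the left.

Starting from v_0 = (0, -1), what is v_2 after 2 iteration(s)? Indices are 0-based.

v_2 = (-12, -10)

v_0 = (0, -1).
v_1 = A·v_0 = (3, 1).
v_2 = A·v_1 = (-12, -10).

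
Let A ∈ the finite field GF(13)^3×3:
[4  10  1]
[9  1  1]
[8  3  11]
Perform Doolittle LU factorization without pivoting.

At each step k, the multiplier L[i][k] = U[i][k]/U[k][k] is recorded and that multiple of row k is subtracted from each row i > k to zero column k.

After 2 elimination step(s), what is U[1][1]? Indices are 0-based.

U[1][1] = 11

[col 0] pivot 4
  R1 -= 12*R0 → (0, 11, 2)  (L[1][0] := 12)
  R2 -= 2*R0 → (0, 9, 9)  (L[2][0] := 2)
[col 1] pivot 11
  R2 -= 2*R1 → (0, 0, 5)  (L[2][1] := 2)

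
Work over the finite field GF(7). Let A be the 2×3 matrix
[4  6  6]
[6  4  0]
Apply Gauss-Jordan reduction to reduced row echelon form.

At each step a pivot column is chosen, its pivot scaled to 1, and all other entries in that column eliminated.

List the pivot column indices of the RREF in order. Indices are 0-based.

pivot(0,0)=4: scale R0 → (1, 5, 5)
  clear (1,0): R1 −= (6)R0 → (0, 2, 5)
pivot(1,1)=2: scale R1 → (0, 1, 6)
  clear (0,1): R0 −= (5)R1 → (1, 0, 3)

pivot columns: 0, 1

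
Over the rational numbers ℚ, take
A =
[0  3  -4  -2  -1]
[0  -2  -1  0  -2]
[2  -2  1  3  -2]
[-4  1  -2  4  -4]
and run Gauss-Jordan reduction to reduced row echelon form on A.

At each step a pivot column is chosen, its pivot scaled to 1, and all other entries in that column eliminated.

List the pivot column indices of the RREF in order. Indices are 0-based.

pivot(0,0): swap R0↔R2
pivot(0,0)=2: scale R0 → (1, -1, 1/2, 3/2, -1)
  clear (3,0): R3 −= (-4)R0 → (0, -3, 0, 10, -8)
pivot(1,1)=-2: scale R1 → (0, 1, 1/2, 0, 1)
  clear (0,1): R0 −= (-1)R1 → (1, 0, 1, 3/2, 0)
  clear (2,1): R2 −= (3)R1 → (0, 0, -11/2, -2, -4)
  clear (3,1): R3 −= (-3)R1 → (0, 0, 3/2, 10, -5)
pivot(2,2)=-11/2: scale R2 → (0, 0, 1, 4/11, 8/11)
  clear (0,2): R0 −= (1)R2 → (1, 0, 0, 25/22, -8/11)
  clear (1,2): R1 −= (1/2)R2 → (0, 1, 0, -2/11, 7/11)
  clear (3,2): R3 −= (3/2)R2 → (0, 0, 0, 104/11, -67/11)
pivot(3,3)=104/11: scale R3 → (0, 0, 0, 1, -67/104)
  clear (0,3): R0 −= (25/22)R3 → (1, 0, 0, 0, 1/208)
  clear (1,3): R1 −= (-2/11)R3 → (0, 1, 0, 0, 27/52)
  clear (2,3): R2 −= (4/11)R3 → (0, 0, 1, 0, 25/26)

pivot columns: 0, 1, 2, 3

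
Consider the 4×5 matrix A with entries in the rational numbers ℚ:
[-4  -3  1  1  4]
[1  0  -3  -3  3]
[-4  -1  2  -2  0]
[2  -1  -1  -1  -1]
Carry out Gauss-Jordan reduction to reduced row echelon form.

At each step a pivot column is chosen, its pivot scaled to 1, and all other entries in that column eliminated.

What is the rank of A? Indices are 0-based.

step 1: normalize row 0 (÷-4) = (1, 3/4, -1/4, -1/4, -1)
  row 1: subtract 1×row0 = (0, -3/4, -11/4, -11/4, 4)
  row 2: subtract -4×row0 = (0, 2, 1, -3, -4)
  row 3: subtract 2×row0 = (0, -5/2, -1/2, -1/2, 1)
step 2: normalize row 1 (÷-3/4) = (0, 1, 11/3, 11/3, -16/3)
  row 0: subtract 3/4×row1 = (1, 0, -3, -3, 3)
  row 2: subtract 2×row1 = (0, 0, -19/3, -31/3, 20/3)
  row 3: subtract -5/2×row1 = (0, 0, 26/3, 26/3, -37/3)
step 3: normalize row 2 (÷-19/3) = (0, 0, 1, 31/19, -20/19)
  row 0: subtract -3×row2 = (1, 0, 0, 36/19, -3/19)
  row 1: subtract 11/3×row2 = (0, 1, 0, -44/19, -28/19)
  row 3: subtract 26/3×row2 = (0, 0, 0, -104/19, -61/19)
step 4: normalize row 3 (÷-104/19) = (0, 0, 0, 1, 61/104)
  row 0: subtract 36/19×row3 = (1, 0, 0, 0, -33/26)
  row 1: subtract -44/19×row3 = (0, 1, 0, 0, -3/26)
  row 2: subtract 31/19×row3 = (0, 0, 1, 0, -209/104)

rank = 4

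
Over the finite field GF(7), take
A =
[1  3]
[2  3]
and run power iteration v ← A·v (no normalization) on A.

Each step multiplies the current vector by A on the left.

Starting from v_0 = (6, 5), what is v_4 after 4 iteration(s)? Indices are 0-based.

v_4 = (6, 1)

v_0 = (6, 5).
v_1 = A·v_0 = (0, 6).
v_2 = A·v_1 = (4, 4).
v_3 = A·v_2 = (2, 6).
v_4 = A·v_3 = (6, 1).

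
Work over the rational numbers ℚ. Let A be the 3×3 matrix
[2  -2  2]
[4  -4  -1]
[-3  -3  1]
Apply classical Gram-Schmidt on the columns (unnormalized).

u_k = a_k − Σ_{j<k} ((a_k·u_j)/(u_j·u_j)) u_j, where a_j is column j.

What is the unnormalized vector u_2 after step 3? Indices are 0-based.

Step 1: u_0 = a_0 = (2, 4, -3).
Step 2: u_1 = a_1 − (-11/29)·u_0 = (-36/29, -72/29, -120/29).
Step 3: u_2 = a_2 − (-3/29)·u_0 − (-1/6)·u_1 = (2, -1, 0).

u_2 = (2, -1, 0)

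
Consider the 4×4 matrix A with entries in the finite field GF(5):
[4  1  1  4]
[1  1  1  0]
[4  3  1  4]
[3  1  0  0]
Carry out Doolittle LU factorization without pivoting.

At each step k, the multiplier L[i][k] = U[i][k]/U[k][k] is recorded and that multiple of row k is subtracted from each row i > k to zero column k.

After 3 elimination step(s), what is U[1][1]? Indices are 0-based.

U[1][1] = 2

k=0: U[0][0]=4
  eliminate (1,0): mult=4, new row 1: (0, 2, 2, 4); set L[1][0]=4
  eliminate (2,0): mult=1, new row 2: (0, 2, 0, 0); set L[2][0]=1
  eliminate (3,0): mult=2, new row 3: (0, 4, 3, 2); set L[3][0]=2
k=1: U[1][1]=2
  eliminate (2,1): mult=1, new row 2: (0, 0, 3, 1); set L[2][1]=1
  eliminate (3,1): mult=2, new row 3: (0, 0, 4, 4); set L[3][1]=2
k=2: U[2][2]=3
  eliminate (3,2): mult=3, new row 3: (0, 0, 0, 1); set L[3][2]=3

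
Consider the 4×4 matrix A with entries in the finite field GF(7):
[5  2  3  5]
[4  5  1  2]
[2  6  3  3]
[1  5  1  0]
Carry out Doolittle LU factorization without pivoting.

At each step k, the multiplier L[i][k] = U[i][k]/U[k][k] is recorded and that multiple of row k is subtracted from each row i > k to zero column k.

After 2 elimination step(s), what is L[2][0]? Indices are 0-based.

L[2][0] = 6

[col 0] pivot 5
  R1 -= 5*R0 → (0, 2, 0, 5)  (L[1][0] := 5)
  R2 -= 6*R0 → (0, 1, 6, 1)  (L[2][0] := 6)
  R3 -= 3*R0 → (0, 6, 6, 6)  (L[3][0] := 3)
[col 1] pivot 2
  R2 -= 4*R1 → (0, 0, 6, 2)  (L[2][1] := 4)
  R3 -= 3*R1 → (0, 0, 6, 5)  (L[3][1] := 3)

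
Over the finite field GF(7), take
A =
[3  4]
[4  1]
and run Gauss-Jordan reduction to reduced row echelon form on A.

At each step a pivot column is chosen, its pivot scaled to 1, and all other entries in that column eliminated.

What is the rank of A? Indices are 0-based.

step 1: normalize row 0 (÷3) = (1, 6)
  row 1: subtract 4×row0 = (0, 5)
step 2: normalize row 1 (÷5) = (0, 1)
  row 0: subtract 6×row1 = (1, 0)

rank = 2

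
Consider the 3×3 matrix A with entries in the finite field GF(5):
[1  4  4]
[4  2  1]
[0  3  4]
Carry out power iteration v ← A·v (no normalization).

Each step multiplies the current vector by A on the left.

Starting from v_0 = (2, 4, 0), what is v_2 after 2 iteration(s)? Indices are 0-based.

v_0 = (2, 4, 0).
v_1 = A·v_0 = (3, 1, 2).
v_2 = A·v_1 = (0, 1, 1).

v_2 = (0, 1, 1)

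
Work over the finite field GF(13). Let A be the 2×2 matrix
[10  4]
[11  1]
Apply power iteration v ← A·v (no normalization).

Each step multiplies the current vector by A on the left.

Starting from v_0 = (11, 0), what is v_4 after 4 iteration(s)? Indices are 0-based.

v_0 = (11, 0).
v_1 = A·v_0 = (6, 4).
v_2 = A·v_1 = (11, 5).
v_3 = A·v_2 = (0, 9).
v_4 = A·v_3 = (10, 9).

v_4 = (10, 9)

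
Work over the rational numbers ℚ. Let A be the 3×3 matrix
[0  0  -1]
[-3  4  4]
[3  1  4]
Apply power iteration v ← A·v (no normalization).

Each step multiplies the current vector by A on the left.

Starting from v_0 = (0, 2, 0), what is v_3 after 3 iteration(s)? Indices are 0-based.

v_0 = (0, 2, 0).
v_1 = A·v_0 = (0, 8, 2).
v_2 = A·v_1 = (-2, 40, 16).
v_3 = A·v_2 = (-16, 230, 98).

v_3 = (-16, 230, 98)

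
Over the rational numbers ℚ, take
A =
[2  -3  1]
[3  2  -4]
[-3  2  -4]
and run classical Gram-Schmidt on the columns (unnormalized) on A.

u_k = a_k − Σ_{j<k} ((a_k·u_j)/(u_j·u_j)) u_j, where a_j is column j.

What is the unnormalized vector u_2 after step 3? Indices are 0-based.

u_2 = (-360/169, -150/169, -30/13)

Step 1: u_0 = a_0 = (2, 3, -3).
Step 2: u_1 = a_1 − (-3/11)·u_0 = (-27/11, 31/11, 13/11).
Step 3: u_2 = a_2 − (1/11)·u_0 − (-203/169)·u_1 = (-360/169, -150/169, -30/13).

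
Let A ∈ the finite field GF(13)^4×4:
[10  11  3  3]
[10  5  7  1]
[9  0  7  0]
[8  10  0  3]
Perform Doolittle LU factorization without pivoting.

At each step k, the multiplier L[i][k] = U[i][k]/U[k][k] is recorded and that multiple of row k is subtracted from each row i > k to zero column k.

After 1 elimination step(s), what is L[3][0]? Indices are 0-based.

L[3][0] = 6

k=0: U[0][0]=10
  eliminate (1,0): mult=1, new row 1: (0, 7, 4, 11); set L[1][0]=1
  eliminate (2,0): mult=10, new row 2: (0, 7, 3, 9); set L[2][0]=10
  eliminate (3,0): mult=6, new row 3: (0, 9, 8, 11); set L[3][0]=6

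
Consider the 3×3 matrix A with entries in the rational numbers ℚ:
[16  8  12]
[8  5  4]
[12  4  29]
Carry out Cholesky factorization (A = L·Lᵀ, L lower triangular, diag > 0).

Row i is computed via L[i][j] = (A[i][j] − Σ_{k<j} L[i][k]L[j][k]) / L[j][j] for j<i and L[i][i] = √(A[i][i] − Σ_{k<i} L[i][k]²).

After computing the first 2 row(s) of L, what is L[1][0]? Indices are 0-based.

Step 1: L[0][0] = √(16) = 4.
  L[1][0] = (8) / L[0][0] = 2.
Step 2: L[1][1] = √(1) = 1.

L[1][0] = 2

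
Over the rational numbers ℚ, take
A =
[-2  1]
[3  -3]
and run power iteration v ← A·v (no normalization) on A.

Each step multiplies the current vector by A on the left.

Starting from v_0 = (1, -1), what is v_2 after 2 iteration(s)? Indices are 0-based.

v_2 = (12, -27)

v_0 = (1, -1).
v_1 = A·v_0 = (-3, 6).
v_2 = A·v_1 = (12, -27).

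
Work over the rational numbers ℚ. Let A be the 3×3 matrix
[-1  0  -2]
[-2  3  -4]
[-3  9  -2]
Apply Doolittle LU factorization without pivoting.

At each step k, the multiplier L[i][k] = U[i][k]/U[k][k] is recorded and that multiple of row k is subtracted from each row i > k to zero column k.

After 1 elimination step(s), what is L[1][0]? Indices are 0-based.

Step 1: pivot at (0,0) is -1.
  row1 ← row1 − (2)·row0  ⇒  L[1][0]=2, U row1=(0, 3, 0)
  row2 ← row2 − (3)·row0  ⇒  L[2][0]=3, U row2=(0, 9, 4)

L[1][0] = 2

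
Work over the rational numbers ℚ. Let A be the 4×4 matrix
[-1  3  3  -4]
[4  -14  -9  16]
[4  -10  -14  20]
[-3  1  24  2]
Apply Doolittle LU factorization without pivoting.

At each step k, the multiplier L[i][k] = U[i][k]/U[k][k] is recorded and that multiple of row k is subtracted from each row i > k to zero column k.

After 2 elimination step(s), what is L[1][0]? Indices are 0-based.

L[1][0] = -4

k=0: U[0][0]=-1
  eliminate (1,0): mult=-4, new row 1: (0, -2, 3, 0); set L[1][0]=-4
  eliminate (2,0): mult=-4, new row 2: (0, 2, -2, 4); set L[2][0]=-4
  eliminate (3,0): mult=3, new row 3: (0, -8, 15, 14); set L[3][0]=3
k=1: U[1][1]=-2
  eliminate (2,1): mult=-1, new row 2: (0, 0, 1, 4); set L[2][1]=-1
  eliminate (3,1): mult=4, new row 3: (0, 0, 3, 14); set L[3][1]=4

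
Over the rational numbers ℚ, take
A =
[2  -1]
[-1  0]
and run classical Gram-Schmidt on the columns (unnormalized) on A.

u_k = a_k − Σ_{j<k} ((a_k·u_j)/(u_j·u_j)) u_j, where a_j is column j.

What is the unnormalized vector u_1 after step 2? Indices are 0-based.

Step 1: u_0 = a_0 = (2, -1).
Step 2: u_1 = a_1 − (-2/5)·u_0 = (-1/5, -2/5).

u_1 = (-1/5, -2/5)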